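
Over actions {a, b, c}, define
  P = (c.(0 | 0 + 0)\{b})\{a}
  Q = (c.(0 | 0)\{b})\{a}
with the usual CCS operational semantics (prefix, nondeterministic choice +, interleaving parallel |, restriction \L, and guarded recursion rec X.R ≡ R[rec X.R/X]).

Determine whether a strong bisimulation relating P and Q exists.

P's transition system — 2 states:
  u0 = (c.(0 | 0 + 0)\{b})\{a} :: =c=> u1
  u1 = (0 | 0 + 0)\{b}\{a} :: ∅
Q's transition system — 2 states:
  v0 = (c.(0 | 0)\{b})\{a} :: =c=> v1
  v1 = (0 | 0)\{b}\{a} :: ∅
Partition-refinement fixed point:
  B0 = {u0, v0}
  B1 = {u1, v1}
u0 ∈ B0, v0 ∈ B0 → same block

bisimilar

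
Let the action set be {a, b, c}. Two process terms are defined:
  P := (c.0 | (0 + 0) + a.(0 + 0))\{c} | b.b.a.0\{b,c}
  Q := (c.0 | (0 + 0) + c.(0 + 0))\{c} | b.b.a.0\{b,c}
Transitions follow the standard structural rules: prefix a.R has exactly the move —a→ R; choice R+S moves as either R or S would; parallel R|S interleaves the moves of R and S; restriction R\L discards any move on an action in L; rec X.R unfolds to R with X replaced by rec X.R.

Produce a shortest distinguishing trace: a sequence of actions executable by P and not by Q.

P's transition system — 8 states:
  m0 = (c.0 | (0 + 0) + a.(0 + 0))\{c} | b.b.a.0\{b,c} :: ··a··> m1, ··b··> m2
  m1 = (0 + 0)\{c} | b.b.a.0\{b,c} :: ··b··> m3
  m2 = (c.0 | (0 + 0) + a.(0 + 0))\{c} | b.a.0\{b,c} :: ··a··> m3, ··b··> m4
  m3 = (0 + 0)\{c} | b.a.0\{b,c} :: ··b··> m5
  m4 = (c.0 | (0 + 0) + a.(0 + 0))\{c} | a.0\{b,c} :: ··a··> m5, ··a··> m6
  m5 = (0 + 0)\{c} | a.0\{b,c} :: ··a··> m7
  m6 = (c.0 | (0 + 0) + a.(0 + 0))\{c} | 0\{b,c} :: ··a··> m7
  m7 = (0 + 0)\{c} | 0\{b,c} :: ∅
Q's transition system — 4 states:
  n0 = (c.0 | (0 + 0) + c.(0 + 0))\{c} | b.b.a.0\{b,c} :: ··b··> n1
  n1 = (c.0 | (0 + 0) + c.(0 + 0))\{c} | b.a.0\{b,c} :: ··b··> n2
  n2 = (c.0 | (0 + 0) + c.(0 + 0))\{c} | a.0\{b,c} :: ··a··> n3
  n3 = (c.0 | (0 + 0) + c.(0 + 0))\{c} | 0\{b,c} :: ∅
Trace ⟨a⟩ through P, begin at {m0}:
  after a @ step 1: {m1}
  ✓ P
Trace ⟨a⟩ through Q, begin at {n0}:
  after a @ step 1: ∅ (Q stuck)

a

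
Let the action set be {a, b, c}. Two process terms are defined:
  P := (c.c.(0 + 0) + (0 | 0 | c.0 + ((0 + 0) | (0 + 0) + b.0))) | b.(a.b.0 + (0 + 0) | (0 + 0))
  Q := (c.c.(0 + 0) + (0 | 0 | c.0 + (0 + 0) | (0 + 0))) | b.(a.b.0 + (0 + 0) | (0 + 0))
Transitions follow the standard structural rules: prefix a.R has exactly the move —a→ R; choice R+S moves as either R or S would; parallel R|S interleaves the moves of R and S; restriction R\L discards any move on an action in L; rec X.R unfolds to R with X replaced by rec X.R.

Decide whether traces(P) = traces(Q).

P's transition system — 20 states:
  s0 = (c.c.(0 + 0) + (0 | 0 | c.0 + ((0 + 0) | (0 + 0) + b.0))) | b.(a.b.0 + (0 + 0) | (0 + 0)) has moves ··b··> s1, ··b··> s2, ··c··> s3, ··c··> s4
  s1 = (c.c.(0 + 0) + (0 | 0 | c.0 + ((0 + 0) | (0 + 0) + b.0))) | (a.b.0 + (0 + 0) | (0 + 0)) has moves ··a··> s5, ··b··> s6, ··c··> s7, ··c··> s8
  s2 = 0 | b.(a.b.0 + (0 + 0) | (0 + 0)) has moves ··b··> s6
  s3 = 0 | 0 | 0 | b.(a.b.0 + (0 + 0) | (0 + 0)) has moves ··b··> s7
  s4 = c.(0 + 0) | b.(a.b.0 + (0 + 0) | (0 + 0)) has moves ··b··> s8, ··c··> s9
  s5 = (c.c.(0 + 0) + (0 | 0 | c.0 + ((0 + 0) | (0 + 0) + b.0))) | b.0 has moves ··b··> s10, ··b··> s11, ··c··> s12, ··c··> s13
  s6 = 0 | (a.b.0 + (0 + 0) | (0 + 0)) has moves ··a··> s11
  s7 = 0 | 0 | 0 | (a.b.0 + (0 + 0) | (0 + 0)) has moves ··a··> s12
  s8 = c.(0 + 0) | (a.b.0 + (0 + 0) | (0 + 0)) has moves ··a··> s13, ··c··> s14
  s9 = (0 + 0) | b.(a.b.0 + (0 + 0) | (0 + 0)) has moves ··b··> s14
  s10 = (c.c.(0 + 0) + (0 | 0 | c.0 + ((0 + 0) | (0 + 0) + b.0))) | 0 has moves ··b··> s15, ··c··> s16, ··c··> s17
  s11 = 0 | b.0 has moves ··b··> s15
  s12 = 0 | 0 | 0 | b.0 has moves ··b··> s16
  s13 = c.(0 + 0) | b.0 has moves ··b··> s17, ··c··> s18
  s14 = (0 + 0) | (a.b.0 + (0 + 0) | (0 + 0)) has moves ··a··> s18
  s15 = 0 | 0 has moves ∅
  s16 = 0 | 0 | 0 | 0 has moves ∅
  s17 = c.(0 + 0) | 0 has moves ··c··> s19
  s18 = (0 + 0) | b.0 has moves ··b··> s19
  s19 = (0 + 0) | 0 has moves ∅
Q's transition system — 16 states:
  t0 = (c.c.(0 + 0) + (0 | 0 | c.0 + (0 + 0) | (0 + 0))) | b.(a.b.0 + (0 + 0) | (0 + 0)) has moves ··b··> t1, ··c··> t2, ··c··> t3
  t1 = (c.c.(0 + 0) + (0 | 0 | c.0 + (0 + 0) | (0 + 0))) | (a.b.0 + (0 + 0) | (0 + 0)) has moves ··a··> t4, ··c··> t5, ··c··> t6
  t2 = 0 | 0 | 0 | b.(a.b.0 + (0 + 0) | (0 + 0)) has moves ··b··> t5
  t3 = c.(0 + 0) | b.(a.b.0 + (0 + 0) | (0 + 0)) has moves ··b··> t6, ··c··> t7
  t4 = (c.c.(0 + 0) + (0 | 0 | c.0 + (0 + 0) | (0 + 0))) | b.0 has moves ··b··> t8, ··c··> t10, ··c··> t9
  t5 = 0 | 0 | 0 | (a.b.0 + (0 + 0) | (0 + 0)) has moves ··a··> t9
  t6 = c.(0 + 0) | (a.b.0 + (0 + 0) | (0 + 0)) has moves ··a··> t10, ··c··> t11
  t7 = (0 + 0) | b.(a.b.0 + (0 + 0) | (0 + 0)) has moves ··b··> t11
  t8 = (c.c.(0 + 0) + (0 | 0 | c.0 + (0 + 0) | (0 + 0))) | 0 has moves ··c··> t12, ··c··> t13
  t9 = 0 | 0 | 0 | b.0 has moves ··b··> t12
  t10 = c.(0 + 0) | b.0 has moves ··b··> t13, ··c··> t14
  t11 = (0 + 0) | (a.b.0 + (0 + 0) | (0 + 0)) has moves ··a··> t14
  t12 = 0 | 0 | 0 | 0 has moves ∅
  t13 = c.(0 + 0) | 0 has moves ··c··> t15
  t14 = (0 + 0) | b.0 has moves ··b··> t15
  t15 = (0 + 0) | 0 has moves ∅
Trace ⟨bb⟩ through P, begin at {s0}:
  after b @ step 1: {s1, s2}
  after b @ step 2: {s6}
  ✓ P
Trace ⟨bb⟩ through Q, begin at {t0}:
  after b @ step 1: {t1}
  after b @ step 2: ∅ (Q stuck)

traces(P) ≠ traces(Q) — witness ⟨bb⟩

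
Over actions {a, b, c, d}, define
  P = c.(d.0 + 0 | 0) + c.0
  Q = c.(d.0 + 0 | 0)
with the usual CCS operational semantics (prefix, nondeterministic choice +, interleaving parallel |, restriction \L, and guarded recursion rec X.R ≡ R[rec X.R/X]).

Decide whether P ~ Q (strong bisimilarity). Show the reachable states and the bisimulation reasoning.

Reachable graph of P (3 states):
  m0 = c.(d.0 + 0 | 0) + c.0 has moves --c--▸ m1, --c--▸ m2
  m1 = 0 has moves stopped
  m2 = d.0 + 0 | 0 has moves --d--▸ m1
Reachable graph of Q (3 states):
  n0 = c.(d.0 + 0 | 0) has moves --c--▸ n1
  n1 = d.0 + 0 | 0 has moves --d--▸ n2
  n2 = 0 has moves stopped
Partition-refinement fixed point:
  B0 = {m0}
  B1 = {m2, n1}
  B2 = {m1, n2}
  B3 = {n0}
m0 ∈ B0, n0 ∈ B3 → different blocks

P ≁ Q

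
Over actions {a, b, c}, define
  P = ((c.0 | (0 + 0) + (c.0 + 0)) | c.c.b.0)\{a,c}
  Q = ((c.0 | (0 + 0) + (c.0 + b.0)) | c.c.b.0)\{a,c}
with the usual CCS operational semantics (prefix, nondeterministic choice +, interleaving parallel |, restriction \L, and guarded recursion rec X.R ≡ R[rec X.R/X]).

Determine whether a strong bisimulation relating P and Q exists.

not bisimilar

LTS(P): 1 reachable states
  m0 = ((c.0 | (0 + 0) + (c.0 + 0)) | c.c.b.0)\{a,c} :: deadlocked
LTS(Q): 2 reachable states
  n0 = ((c.0 | (0 + 0) + (c.0 + b.0)) | c.c.b.0)\{a,c} :: ··b··> n1
  n1 = (0 | c.c.b.0)\{a,c} :: deadlocked
Coarsest stable partition (strong bisimilarity classes):
  B0 = {m0, n1}
  B1 = {n0}
m0 ∈ B0, n0 ∈ B1 → different blocks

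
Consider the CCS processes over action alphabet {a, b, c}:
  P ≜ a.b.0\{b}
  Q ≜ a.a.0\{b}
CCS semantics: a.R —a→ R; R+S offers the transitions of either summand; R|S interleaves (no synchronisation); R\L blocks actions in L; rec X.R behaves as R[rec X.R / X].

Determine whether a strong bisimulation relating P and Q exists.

P's transition system — 3 states:
  u0 = a.b.0\{b} | -a-> u1
  u1 = b.0\{b} | -b-> u2
  u2 = 0\{b} | ·
Q's transition system — 3 states:
  v0 = a.a.0\{b} | -a-> v1
  v1 = a.0\{b} | -a-> v2
  v2 = 0\{b} | ·
Coarsest stable partition (strong bisimilarity classes):
  B0 = {u0}
  B1 = {u1}
  B2 = {u2, v2}
  B3 = {v0}
  B4 = {v1}
u0 ∈ B0, v0 ∈ B3 → different blocks

NO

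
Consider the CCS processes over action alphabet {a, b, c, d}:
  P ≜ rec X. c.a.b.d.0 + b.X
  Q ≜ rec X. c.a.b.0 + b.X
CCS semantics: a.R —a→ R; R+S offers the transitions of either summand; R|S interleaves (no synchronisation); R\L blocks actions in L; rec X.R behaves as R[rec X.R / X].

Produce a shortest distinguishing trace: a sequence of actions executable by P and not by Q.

cabd

P's transition system — 5 states:
  m0 = rec X. c.a.b.d.0 + b.X :: --b--▸ m0, --c--▸ m1
  m1 = a.b.d.0 :: --a--▸ m2
  m2 = b.d.0 :: --b--▸ m3
  m3 = d.0 :: --d--▸ m4
  m4 = 0 :: deadlocked
Q's transition system — 4 states:
  n0 = rec X. c.a.b.0 + b.X :: --b--▸ n0, --c--▸ n1
  n1 = a.b.0 :: --a--▸ n2
  n2 = b.0 :: --b--▸ n3
  n3 = 0 :: deadlocked
Trace ⟨cabd⟩ through P, begin at {m0}:
  [1] c ⇒ {m1}
  [2] a ⇒ {m2}
  [3] b ⇒ {m3}
  [4] d ⇒ {m4}
  ✓ P
Trace ⟨cabd⟩ through Q, begin at {n0}:
  [1] c ⇒ {n1}
  [2] a ⇒ {n2}
  [3] b ⇒ {n3}
  [4] d ⇒ ∅  — Q cannot continue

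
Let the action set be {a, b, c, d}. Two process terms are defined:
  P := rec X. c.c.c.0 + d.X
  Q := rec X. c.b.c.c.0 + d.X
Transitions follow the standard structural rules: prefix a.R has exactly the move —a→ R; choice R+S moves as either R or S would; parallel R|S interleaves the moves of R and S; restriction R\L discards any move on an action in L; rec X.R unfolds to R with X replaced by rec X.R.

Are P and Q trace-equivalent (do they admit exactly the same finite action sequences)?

LTS(P): 4 reachable states
  u0 = rec X. c.c.c.0 + d.X has moves --c--▸ u1, --d--▸ u0
  u1 = c.c.0 has moves --c--▸ u2
  u2 = c.0 has moves --c--▸ u3
  u3 = 0 has moves ∅
LTS(Q): 5 reachable states
  v0 = rec X. c.b.c.c.0 + d.X has moves --c--▸ v1, --d--▸ v0
  v1 = b.c.c.0 has moves --b--▸ v2
  v2 = c.c.0 has moves --c--▸ v3
  v3 = c.0 has moves --c--▸ v4
  v4 = 0 has moves ∅
Trace ⟨cc⟩ through P, begin at {u0}:
  [1] c ⇒ {u1}
  [2] c ⇒ {u2}
  ✓ P
Trace ⟨cc⟩ through Q, begin at {v0}:
  [1] c ⇒ {v1}
  [2] c ⇒ no successor for Q

NO — witness ⟨cc⟩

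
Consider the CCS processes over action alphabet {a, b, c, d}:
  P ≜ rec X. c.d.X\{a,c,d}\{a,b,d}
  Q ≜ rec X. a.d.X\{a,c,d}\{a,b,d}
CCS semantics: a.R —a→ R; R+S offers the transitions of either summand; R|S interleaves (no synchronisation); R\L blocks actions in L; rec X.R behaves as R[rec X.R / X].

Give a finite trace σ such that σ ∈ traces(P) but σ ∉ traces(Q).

c

LTS(P): 3 reachable states
  u0 = rec X. c.d.X\{a,c,d}\{a,b,d} ⊢ --c--▸ u1
  u1 = d.(rec X. c.d.X\{a,c,d}\{a,b,d})\{a,c,d}\{a,b,d} ⊢ --d--▸ u2
  u2 = (rec X. c.d.X\{a,c,d}\{a,b,d})\{a,c,d}\{a,b,d} ⊢ (no moves)
LTS(Q): 3 reachable states
  v0 = rec X. a.d.X\{a,c,d}\{a,b,d} ⊢ --a--▸ v1
  v1 = d.(rec X. a.d.X\{a,c,d}\{a,b,d})\{a,c,d}\{a,b,d} ⊢ --d--▸ v2
  v2 = (rec X. a.d.X\{a,c,d}\{a,b,d})\{a,c,d}\{a,b,d} ⊢ (no moves)
Executing c from P (initial set {u0}):
  after c @ step 1: {u1}
  — P admits the full trace.
Executing c from Q (initial set {v0}):
  after c @ step 1: no successor for Q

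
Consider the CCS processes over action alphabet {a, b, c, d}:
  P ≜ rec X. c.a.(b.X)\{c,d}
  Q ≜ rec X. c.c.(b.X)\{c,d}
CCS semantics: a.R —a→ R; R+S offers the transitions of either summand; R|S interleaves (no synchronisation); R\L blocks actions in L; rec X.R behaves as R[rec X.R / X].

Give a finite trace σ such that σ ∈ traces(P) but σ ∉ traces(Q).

P's transition system — 4 states:
  s0 = rec X. c.a.(b.X)\{c,d} :: —c→ s1
  s1 = a.(b.(rec X. c.a.(b.X)\{c,d}))\{c,d} :: —a→ s2
  s2 = (b.(rec X. c.a.(b.X)\{c,d}))\{c,d} :: —b→ s3
  s3 = (rec X. c.a.(b.X)\{c,d})\{c,d} :: stopped
Q's transition system — 4 states:
  t0 = rec X. c.c.(b.X)\{c,d} :: —c→ t1
  t1 = c.(b.(rec X. c.c.(b.X)\{c,d}))\{c,d} :: —c→ t2
  t2 = (b.(rec X. c.c.(b.X)\{c,d}))\{c,d} :: —b→ t3
  t3 = (rec X. c.c.(b.X)\{c,d})\{c,d} :: stopped
Run σ = ⟨ca⟩ on P: start {s0}
  [1] c ⇒ {s1}
  [2] a ⇒ {s2}
  — P admits the full trace.
Run σ = ⟨ca⟩ on Q: start {t0}
  [1] c ⇒ {t1}
  [2] a ⇒ no successor for Q

ca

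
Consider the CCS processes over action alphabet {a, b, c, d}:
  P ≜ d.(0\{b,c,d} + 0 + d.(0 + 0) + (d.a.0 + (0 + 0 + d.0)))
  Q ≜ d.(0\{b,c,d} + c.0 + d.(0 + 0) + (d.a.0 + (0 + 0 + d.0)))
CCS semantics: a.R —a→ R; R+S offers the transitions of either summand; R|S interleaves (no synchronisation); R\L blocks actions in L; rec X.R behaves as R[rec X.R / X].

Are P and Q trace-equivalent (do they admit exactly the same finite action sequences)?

trace-distinct — witness ⟨dc⟩

Reachable graph of P (5 states):
  p0 = d.(0\{b,c,d} + 0 + d.(0 + 0) + (d.a.0 + (0 + 0 + d.0))) :: =d=> p1
  p1 = 0\{b,c,d} + 0 + d.(0 + 0) + (d.a.0 + (0 + 0 + d.0)) :: =d=> p2, =d=> p3, =d=> p4
  p2 = 0 :: (no moves)
  p3 = 0 + 0 :: (no moves)
  p4 = a.0 :: =a=> p2
Reachable graph of Q (5 states):
  q0 = d.(0\{b,c,d} + c.0 + d.(0 + 0) + (d.a.0 + (0 + 0 + d.0))) :: =d=> q1
  q1 = 0\{b,c,d} + c.0 + d.(0 + 0) + (d.a.0 + (0 + 0 + d.0)) :: =c=> q2, =d=> q2, =d=> q3, =d=> q4
  q2 = 0 :: (no moves)
  q3 = 0 + 0 :: (no moves)
  q4 = a.0 :: =a=> q2
Run σ = ⟨dc⟩ on Q: start {q0}
  after d @ step 1: {q1}
  after c @ step 2: {q2}
  — Q admits the full trace.
Run σ = ⟨dc⟩ on P: start {p0}
  after d @ step 1: {p1}
  after c @ step 2: ∅ (P stuck)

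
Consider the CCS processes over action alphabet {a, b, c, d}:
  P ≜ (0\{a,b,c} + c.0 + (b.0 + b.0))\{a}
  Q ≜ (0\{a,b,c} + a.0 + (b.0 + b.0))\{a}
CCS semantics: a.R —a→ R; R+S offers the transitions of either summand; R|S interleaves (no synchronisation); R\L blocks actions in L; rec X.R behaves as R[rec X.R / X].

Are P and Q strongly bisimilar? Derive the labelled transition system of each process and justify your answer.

not bisimilar

LTS(P): 2 reachable states
  m0 = (0\{a,b,c} + c.0 + (b.0 + b.0))\{a} has moves ··b··> m1, ··c··> m1
  m1 = 0\{a} has moves stopped
LTS(Q): 2 reachable states
  n0 = (0\{a,b,c} + a.0 + (b.0 + b.0))\{a} has moves ··b··> n1
  n1 = 0\{a} has moves stopped
Coarsest stable partition (strong bisimilarity classes):
  B0 = {m0}
  B1 = {m1, n1}
  B2 = {n0}
m0 ∈ B0, n0 ∈ B2 → different blocks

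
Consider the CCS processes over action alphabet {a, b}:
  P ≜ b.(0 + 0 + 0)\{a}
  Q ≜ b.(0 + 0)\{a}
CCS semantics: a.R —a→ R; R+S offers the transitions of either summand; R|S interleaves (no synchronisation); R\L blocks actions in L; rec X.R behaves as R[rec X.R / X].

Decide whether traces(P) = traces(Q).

trace-equivalent

P's transition system — 2 states:
  p0 = b.(0 + 0 + 0)\{a} → -b-> p1
  p1 = (0 + 0 + 0)\{a} → stopped
Q's transition system — 2 states:
  q0 = b.(0 + 0)\{a} → -b-> q1
  q1 = (0 + 0)\{a} → stopped
Bisimilarity quotient blocks:
  B0 = {p0, q0}
  B1 = {p1, q1}
p0 ∈ B0, q0 ∈ B0 → same block
Bisimilar ⇒ trace-equivalent.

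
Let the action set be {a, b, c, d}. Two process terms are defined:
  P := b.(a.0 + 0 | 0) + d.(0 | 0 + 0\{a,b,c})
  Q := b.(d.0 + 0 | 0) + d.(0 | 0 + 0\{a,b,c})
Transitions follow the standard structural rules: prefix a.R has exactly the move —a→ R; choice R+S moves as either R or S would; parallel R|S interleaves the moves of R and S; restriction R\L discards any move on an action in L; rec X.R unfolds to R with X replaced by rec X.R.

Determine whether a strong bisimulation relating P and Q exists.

P ≁ Q

Reachable graph of P (4 states):
  p0 = b.(a.0 + 0 | 0) + d.(0 | 0 + 0\{a,b,c}) ⊢ —b→ p1, —d→ p2
  p1 = a.0 + 0 | 0 ⊢ —a→ p3
  p2 = 0 | 0 + 0\{a,b,c} ⊢ stopped
  p3 = 0 ⊢ stopped
Reachable graph of Q (4 states):
  q0 = b.(d.0 + 0 | 0) + d.(0 | 0 + 0\{a,b,c}) ⊢ —b→ q1, —d→ q2
  q1 = d.0 + 0 | 0 ⊢ —d→ q3
  q2 = 0 | 0 + 0\{a,b,c} ⊢ stopped
  q3 = 0 ⊢ stopped
Bisimilarity quotient blocks:
  B0 = {p0}
  B1 = {p2, p3, q2, q3}
  B2 = {p1}
  B3 = {q0}
  B4 = {q1}
p0 ∈ B0, q0 ∈ B3 → different blocks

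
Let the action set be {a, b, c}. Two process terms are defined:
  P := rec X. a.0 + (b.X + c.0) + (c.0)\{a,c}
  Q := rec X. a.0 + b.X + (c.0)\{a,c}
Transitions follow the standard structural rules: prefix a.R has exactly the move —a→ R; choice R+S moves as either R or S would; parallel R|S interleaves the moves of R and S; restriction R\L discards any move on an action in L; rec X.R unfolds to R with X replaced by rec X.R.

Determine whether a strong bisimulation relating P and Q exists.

Reachable graph of P (2 states):
  u0 = rec X. a.0 + (b.X + c.0) + (c.0)\{a,c} has moves -a-> u1, -b-> u0, -c-> u1
  u1 = 0 has moves (no moves)
Reachable graph of Q (2 states):
  v0 = rec X. a.0 + b.X + (c.0)\{a,c} has moves -a-> v1, -b-> v0
  v1 = 0 has moves (no moves)
Bisimilarity quotient blocks:
  B0 = {u0}
  B1 = {u1, v1}
  B2 = {v0}
u0 ∈ B0, v0 ∈ B2 → different blocks

P ≁ Q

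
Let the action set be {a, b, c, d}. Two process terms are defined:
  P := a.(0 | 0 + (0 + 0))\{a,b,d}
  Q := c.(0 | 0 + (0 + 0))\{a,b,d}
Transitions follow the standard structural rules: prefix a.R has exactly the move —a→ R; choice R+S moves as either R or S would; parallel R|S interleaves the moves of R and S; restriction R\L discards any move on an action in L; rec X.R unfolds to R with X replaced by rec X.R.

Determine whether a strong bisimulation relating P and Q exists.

NO

Reachable graph of P (2 states):
  u0 = a.(0 | 0 + (0 + 0))\{a,b,d} has moves =a=> u1
  u1 = (0 | 0 + (0 + 0))\{a,b,d} has moves ∅
Reachable graph of Q (2 states):
  v0 = c.(0 | 0 + (0 + 0))\{a,b,d} has moves =c=> v1
  v1 = (0 | 0 + (0 + 0))\{a,b,d} has moves ∅
Partition-refinement fixed point:
  B0 = {u0}
  B1 = {u1, v1}
  B2 = {v0}
u0 ∈ B0, v0 ∈ B2 → different blocks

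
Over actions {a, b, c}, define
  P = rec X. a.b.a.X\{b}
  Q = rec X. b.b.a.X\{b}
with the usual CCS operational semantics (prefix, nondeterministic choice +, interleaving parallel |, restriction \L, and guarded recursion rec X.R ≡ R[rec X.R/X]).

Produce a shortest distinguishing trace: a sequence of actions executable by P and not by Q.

a

LTS(P): 5 reachable states
  m0 = rec X. a.b.a.X\{b} ⊢ --a--▸ m1
  m1 = b.a.(rec X. a.b.a.X\{b})\{b} ⊢ --b--▸ m2
  m2 = a.(rec X. a.b.a.X\{b})\{b} ⊢ --a--▸ m3
  m3 = (rec X. a.b.a.X\{b})\{b} ⊢ --a--▸ m4
  m4 = (b.a.(rec X. a.b.a.X\{b})\{b})\{b} ⊢ (no moves)
LTS(Q): 4 reachable states
  n0 = rec X. b.b.a.X\{b} ⊢ --b--▸ n1
  n1 = b.a.(rec X. b.b.a.X\{b})\{b} ⊢ --b--▸ n2
  n2 = a.(rec X. b.b.a.X\{b})\{b} ⊢ --a--▸ n3
  n3 = (rec X. b.b.a.X\{b})\{b} ⊢ (no moves)
Trace ⟨a⟩ through P, begin at {m0}:
  step 1 (a): {m1}
  P completes σ.
Trace ⟨a⟩ through Q, begin at {n0}:
  step 1 (a): ∅ (Q stuck)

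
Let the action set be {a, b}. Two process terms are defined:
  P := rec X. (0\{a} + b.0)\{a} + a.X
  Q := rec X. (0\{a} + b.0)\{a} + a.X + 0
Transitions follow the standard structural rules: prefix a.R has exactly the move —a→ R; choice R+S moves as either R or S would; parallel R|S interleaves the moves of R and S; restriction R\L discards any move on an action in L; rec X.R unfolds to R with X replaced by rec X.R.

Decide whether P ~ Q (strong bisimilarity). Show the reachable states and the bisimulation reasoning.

bisimilar

Reachable graph of P (2 states):
  u0 = rec X. (0\{a} + b.0)\{a} + a.X | --a--▸ u0, --b--▸ u1
  u1 = 0\{a} | ∅
Reachable graph of Q (2 states):
  v0 = rec X. (0\{a} + b.0)\{a} + a.X + 0 | --a--▸ v0, --b--▸ v1
  v1 = 0\{a} | ∅
Bisimilarity quotient blocks:
  B0 = {u0, v0}
  B1 = {u1, v1}
u0 ∈ B0, v0 ∈ B0 → same block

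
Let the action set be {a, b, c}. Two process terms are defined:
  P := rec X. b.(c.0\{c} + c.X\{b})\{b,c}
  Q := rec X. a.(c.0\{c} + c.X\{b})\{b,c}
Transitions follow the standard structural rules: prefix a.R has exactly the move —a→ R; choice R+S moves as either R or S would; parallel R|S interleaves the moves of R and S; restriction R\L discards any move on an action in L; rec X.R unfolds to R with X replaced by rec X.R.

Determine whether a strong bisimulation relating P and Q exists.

P ≁ Q

Reachable graph of P (2 states):
  m0 = rec X. b.(c.0\{c} + c.X\{b})\{b,c} | --b--▸ m1
  m1 = (c.0\{c} + c.(rec X. b.(c.0\{c} + c.X\{b})\{b,c})\{b})\{b,c} | (no moves)
Reachable graph of Q (2 states):
  n0 = rec X. a.(c.0\{c} + c.X\{b})\{b,c} | --a--▸ n1
  n1 = (c.0\{c} + c.(rec X. a.(c.0\{c} + c.X\{b})\{b,c})\{b})\{b,c} | (no moves)
Partition-refinement fixed point:
  B0 = {m0}
  B1 = {m1, n1}
  B2 = {n0}
m0 ∈ B0, n0 ∈ B2 → different blocks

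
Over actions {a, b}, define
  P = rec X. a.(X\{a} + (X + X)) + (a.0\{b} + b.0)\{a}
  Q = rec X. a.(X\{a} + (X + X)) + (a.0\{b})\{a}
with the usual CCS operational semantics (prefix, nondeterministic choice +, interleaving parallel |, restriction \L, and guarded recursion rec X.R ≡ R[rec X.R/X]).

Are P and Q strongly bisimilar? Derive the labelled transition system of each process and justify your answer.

P ≁ Q

LTS(P): 4 reachable states
  u0 = rec X. a.(X\{a} + (X + X)) + (a.0\{b} + b.0)\{a} | —a→ u1, —b→ u2
  u1 = (rec X. a.(X\{a} + (X + X)) + (a.0\{b} + b.0)\{a})\{a} + ((rec X. a.(X\{a} + (X + X)) + (a.0\{b} + b.0)\{a}) + (rec X. a.(X\{a} + (X + X)) + (a.0\{b} + b.0)\{a})) | —a→ u1, —b→ u2, —b→ u3
  u2 = 0\{a} | ·
  u3 = 0\{a}\{a} | ·
LTS(Q): 2 reachable states
  v0 = rec X. a.(X\{a} + (X + X)) + (a.0\{b})\{a} | —a→ v1
  v1 = (rec X. a.(X\{a} + (X + X)) + (a.0\{b})\{a})\{a} + ((rec X. a.(X\{a} + (X + X)) + (a.0\{b})\{a}) + (rec X. a.(X\{a} + (X + X)) + (a.0\{b})\{a})) | —a→ v1
Coarsest stable partition (strong bisimilarity classes):
  B0 = {u0, u1}
  B1 = {u2, u3}
  B2 = {v0, v1}
u0 ∈ B0, v0 ∈ B2 → different blocks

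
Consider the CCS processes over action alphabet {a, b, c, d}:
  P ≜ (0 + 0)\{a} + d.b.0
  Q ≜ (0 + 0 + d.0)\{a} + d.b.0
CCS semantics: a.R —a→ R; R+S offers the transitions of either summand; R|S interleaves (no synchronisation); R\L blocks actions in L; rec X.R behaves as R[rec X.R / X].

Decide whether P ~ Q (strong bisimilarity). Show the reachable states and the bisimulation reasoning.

not bisimilar

Reachable graph of P (3 states):
  m0 = (0 + 0)\{a} + d.b.0 | —d→ m1
  m1 = b.0 | —b→ m2
  m2 = 0 | stopped
Reachable graph of Q (4 states):
  n0 = (0 + 0 + d.0)\{a} + d.b.0 | —d→ n1, —d→ n2
  n1 = 0\{a} | stopped
  n2 = b.0 | —b→ n3
  n3 = 0 | stopped
Coarsest stable partition (strong bisimilarity classes):
  B0 = {m0}
  B1 = {m1, n2}
  B2 = {m2, n1, n3}
  B3 = {n0}
m0 ∈ B0, n0 ∈ B3 → different blocks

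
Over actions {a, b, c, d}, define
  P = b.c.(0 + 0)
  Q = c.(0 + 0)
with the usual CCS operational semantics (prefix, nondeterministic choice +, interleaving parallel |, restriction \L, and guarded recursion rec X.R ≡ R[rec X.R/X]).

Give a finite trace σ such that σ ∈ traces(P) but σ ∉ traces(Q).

b

LTS(P): 3 reachable states
  u0 = b.c.(0 + 0) :: —b→ u1
  u1 = c.(0 + 0) :: —c→ u2
  u2 = 0 + 0 :: ∅
LTS(Q): 2 reachable states
  v0 = c.(0 + 0) :: —c→ v1
  v1 = 0 + 0 :: ∅
Trace ⟨b⟩ through P, begin at {u0}:
  [1] b ⇒ {u1}
  P completes σ.
Trace ⟨b⟩ through Q, begin at {v0}:
  [1] b ⇒ ∅ (Q stuck)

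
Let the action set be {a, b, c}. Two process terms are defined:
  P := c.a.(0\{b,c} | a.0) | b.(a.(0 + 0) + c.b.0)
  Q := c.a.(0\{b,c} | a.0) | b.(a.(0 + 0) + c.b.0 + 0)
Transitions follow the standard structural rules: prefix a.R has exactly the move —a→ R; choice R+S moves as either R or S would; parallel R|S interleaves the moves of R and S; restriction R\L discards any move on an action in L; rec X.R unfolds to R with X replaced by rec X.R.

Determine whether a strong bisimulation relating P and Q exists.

Reachable graph of P (20 states):
  p0 = c.a.(0\{b,c} | a.0) | b.(a.(0 + 0) + c.b.0) → ··b··> p1, ··c··> p2
  p1 = c.a.(0\{b,c} | a.0) | (a.(0 + 0) + c.b.0) → ··a··> p3, ··c··> p4, ··c··> p5
  p2 = a.(0\{b,c} | a.0) | b.(a.(0 + 0) + c.b.0) → ··a··> p6, ··b··> p4
  p3 = c.a.(0\{b,c} | a.0) | (0 + 0) → ··c··> p7
  p4 = a.(0\{b,c} | a.0) | (a.(0 + 0) + c.b.0) → ··a··> p7, ··a··> p8, ··c··> p9
  p5 = c.a.(0\{b,c} | a.0) | b.0 → ··b··> p10, ··c··> p9
  p6 = 0\{b,c} | a.0 | b.(a.(0 + 0) + c.b.0) → ··a··> p11, ··b··> p8
  p7 = a.(0\{b,c} | a.0) | (0 + 0) → ··a··> p12
  p8 = 0\{b,c} | a.0 | (a.(0 + 0) + c.b.0) → ··a··> p12, ··a··> p13, ··c··> p14
  p9 = a.(0\{b,c} | a.0) | b.0 → ··a··> p14, ··b··> p15
  p10 = c.a.(0\{b,c} | a.0) | 0 → ··c··> p15
  p11 = 0\{b,c} | 0 | b.(a.(0 + 0) + c.b.0) → ··b··> p13
  p12 = 0\{b,c} | a.0 | (0 + 0) → ··a··> p16
  p13 = 0\{b,c} | 0 | (a.(0 + 0) + c.b.0) → ··a··> p16, ··c··> p17
  p14 = 0\{b,c} | a.0 | b.0 → ··a··> p17, ··b··> p18
  p15 = a.(0\{b,c} | a.0) | 0 → ··a··> p18
  p16 = 0\{b,c} | 0 | (0 + 0) → (no moves)
  p17 = 0\{b,c} | 0 | b.0 → ··b··> p19
  p18 = 0\{b,c} | a.0 | 0 → ··a··> p19
  p19 = 0\{b,c} | 0 | 0 → (no moves)
Reachable graph of Q (20 states):
  q0 = c.a.(0\{b,c} | a.0) | b.(a.(0 + 0) + c.b.0 + 0) → ··b··> q1, ··c··> q2
  q1 = c.a.(0\{b,c} | a.0) | (a.(0 + 0) + c.b.0 + 0) → ··a··> q3, ··c··> q4, ··c··> q5
  q2 = a.(0\{b,c} | a.0) | b.(a.(0 + 0) + c.b.0 + 0) → ··a··> q6, ··b··> q4
  q3 = c.a.(0\{b,c} | a.0) | (0 + 0) → ··c··> q7
  q4 = a.(0\{b,c} | a.0) | (a.(0 + 0) + c.b.0 + 0) → ··a··> q7, ··a··> q8, ··c··> q9
  q5 = c.a.(0\{b,c} | a.0) | b.0 → ··b··> q10, ··c··> q9
  q6 = 0\{b,c} | a.0 | b.(a.(0 + 0) + c.b.0 + 0) → ··a··> q11, ··b··> q8
  q7 = a.(0\{b,c} | a.0) | (0 + 0) → ··a··> q12
  q8 = 0\{b,c} | a.0 | (a.(0 + 0) + c.b.0 + 0) → ··a··> q12, ··a··> q13, ··c··> q14
  q9 = a.(0\{b,c} | a.0) | b.0 → ··a··> q14, ··b··> q15
  q10 = c.a.(0\{b,c} | a.0) | 0 → ··c··> q15
  q11 = 0\{b,c} | 0 | b.(a.(0 + 0) + c.b.0 + 0) → ··b··> q13
  q12 = 0\{b,c} | a.0 | (0 + 0) → ··a··> q16
  q13 = 0\{b,c} | 0 | (a.(0 + 0) + c.b.0 + 0) → ··a··> q16, ··c··> q17
  q14 = 0\{b,c} | a.0 | b.0 → ··a··> q17, ··b··> q18
  q15 = a.(0\{b,c} | a.0) | 0 → ··a··> q18
  q16 = 0\{b,c} | 0 | (0 + 0) → (no moves)
  q17 = 0\{b,c} | 0 | b.0 → ··b··> q19
  q18 = 0\{b,c} | a.0 | 0 → ··a··> q19
  q19 = 0\{b,c} | 0 | 0 → (no moves)
Coarsest stable partition (strong bisimilarity classes):
  B0 = {p0, q0}
  B1 = {p1, q1}
  B2 = {p5, q5}
  B3 = {p10, p3, q10, q3}
  B4 = {p15, p7, q15, q7}
  B5 = {p12, p18, q12, q18}
  B6 = {p16, p19, q16, q19}
  B7 = {p9, q9}
  B8 = {p14, q14}
  B9 = {p17, q17}
  B10 = {p4, q4}
  B11 = {p8, q8}
  B12 = {p13, q13}
  B13 = {p2, q2}
  B14 = {p6, q6}
  B15 = {p11, q11}
p0 ∈ B0, q0 ∈ B0 → same block

P ~ Q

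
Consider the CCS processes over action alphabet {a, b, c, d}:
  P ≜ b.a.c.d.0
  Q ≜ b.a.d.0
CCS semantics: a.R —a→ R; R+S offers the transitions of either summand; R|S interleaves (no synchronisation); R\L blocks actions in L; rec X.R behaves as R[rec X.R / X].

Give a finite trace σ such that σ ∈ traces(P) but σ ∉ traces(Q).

P's transition system — 5 states:
  s0 = b.a.c.d.0 ⊢ --b--▸ s1
  s1 = a.c.d.0 ⊢ --a--▸ s2
  s2 = c.d.0 ⊢ --c--▸ s3
  s3 = d.0 ⊢ --d--▸ s4
  s4 = 0 ⊢ deadlocked
Q's transition system — 4 states:
  t0 = b.a.d.0 ⊢ --b--▸ t1
  t1 = a.d.0 ⊢ --a--▸ t2
  t2 = d.0 ⊢ --d--▸ t3
  t3 = 0 ⊢ deadlocked
Executing bac from P (initial set {s0}):
  step 1 (b): {s1}
  step 2 (a): {s2}
  step 3 (c): {s3}
  ✓ P
Executing bac from Q (initial set {t0}):
  step 1 (b): {t1}
  step 2 (a): {t2}
  step 3 (c): ∅ (Q stuck)

bac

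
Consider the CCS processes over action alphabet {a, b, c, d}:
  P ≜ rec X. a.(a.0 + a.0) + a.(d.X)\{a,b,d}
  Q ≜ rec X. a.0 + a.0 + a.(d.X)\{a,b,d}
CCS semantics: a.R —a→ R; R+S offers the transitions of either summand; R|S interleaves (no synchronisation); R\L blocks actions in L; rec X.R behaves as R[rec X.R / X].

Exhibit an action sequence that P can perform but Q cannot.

Reachable graph of P (4 states):
  p0 = rec X. a.(a.0 + a.0) + a.(d.X)\{a,b,d} | —a→ p1, —a→ p2
  p1 = (d.(rec X. a.(a.0 + a.0) + a.(d.X)\{a,b,d}))\{a,b,d} | stopped
  p2 = a.0 + a.0 | —a→ p3
  p3 = 0 | stopped
Reachable graph of Q (3 states):
  q0 = rec X. a.0 + a.0 + a.(d.X)\{a,b,d} | —a→ q1, —a→ q2
  q1 = (d.(rec X. a.0 + a.0 + a.(d.X)\{a,b,d}))\{a,b,d} | stopped
  q2 = 0 | stopped
Trace ⟨aa⟩ through P, begin at {p0}:
  step 1 (a): {p1, p2}
  step 2 (a): {p3}
  ✓ P
Trace ⟨aa⟩ through Q, begin at {q0}:
  step 1 (a): {q1, q2}
  step 2 (a): no successor for Q

aa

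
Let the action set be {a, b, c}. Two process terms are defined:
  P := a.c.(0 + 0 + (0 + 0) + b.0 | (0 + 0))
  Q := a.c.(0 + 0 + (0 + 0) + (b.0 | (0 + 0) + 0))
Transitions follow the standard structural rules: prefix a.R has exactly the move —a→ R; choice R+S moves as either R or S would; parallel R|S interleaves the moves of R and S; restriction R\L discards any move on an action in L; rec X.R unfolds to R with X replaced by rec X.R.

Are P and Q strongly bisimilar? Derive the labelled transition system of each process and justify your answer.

LTS(P): 4 reachable states
  s0 = a.c.(0 + 0 + (0 + 0) + b.0 | (0 + 0)) | --a--▸ s1
  s1 = c.(0 + 0 + (0 + 0) + b.0 | (0 + 0)) | --c--▸ s2
  s2 = 0 + 0 + (0 + 0) + b.0 | (0 + 0) | --b--▸ s3
  s3 = 0 | (0 + 0) | ·
LTS(Q): 4 reachable states
  t0 = a.c.(0 + 0 + (0 + 0) + (b.0 | (0 + 0) + 0)) | --a--▸ t1
  t1 = c.(0 + 0 + (0 + 0) + (b.0 | (0 + 0) + 0)) | --c--▸ t2
  t2 = 0 + 0 + (0 + 0) + (b.0 | (0 + 0) + 0) | --b--▸ t3
  t3 = 0 | (0 + 0) | ·
Coarsest stable partition (strong bisimilarity classes):
  B0 = {s0, t0}
  B1 = {s1, t1}
  B2 = {s2, t2}
  B3 = {s3, t3}
s0 ∈ B0, t0 ∈ B0 → same block

YES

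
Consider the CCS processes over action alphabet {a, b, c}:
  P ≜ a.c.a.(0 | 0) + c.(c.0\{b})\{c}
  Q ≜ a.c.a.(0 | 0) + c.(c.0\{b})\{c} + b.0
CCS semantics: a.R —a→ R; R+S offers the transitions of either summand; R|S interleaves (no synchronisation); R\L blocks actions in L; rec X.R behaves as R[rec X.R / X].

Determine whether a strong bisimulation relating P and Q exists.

P ≁ Q

Reachable graph of P (5 states):
  p0 = a.c.a.(0 | 0) + c.(c.0\{b})\{c} → --a--▸ p1, --c--▸ p2
  p1 = c.a.(0 | 0) → --c--▸ p3
  p2 = (c.0\{b})\{c} → ·
  p3 = a.(0 | 0) → --a--▸ p4
  p4 = 0 | 0 → ·
Reachable graph of Q (6 states):
  q0 = a.c.a.(0 | 0) + c.(c.0\{b})\{c} + b.0 → --a--▸ q1, --b--▸ q2, --c--▸ q3
  q1 = c.a.(0 | 0) → --c--▸ q4
  q2 = 0 → ·
  q3 = (c.0\{b})\{c} → ·
  q4 = a.(0 | 0) → --a--▸ q5
  q5 = 0 | 0 → ·
Coarsest stable partition (strong bisimilarity classes):
  B0 = {p0}
  B1 = {p2, p4, q2, q3, q5}
  B2 = {p1, q1}
  B3 = {p3, q4}
  B4 = {q0}
p0 ∈ B0, q0 ∈ B4 → different blocks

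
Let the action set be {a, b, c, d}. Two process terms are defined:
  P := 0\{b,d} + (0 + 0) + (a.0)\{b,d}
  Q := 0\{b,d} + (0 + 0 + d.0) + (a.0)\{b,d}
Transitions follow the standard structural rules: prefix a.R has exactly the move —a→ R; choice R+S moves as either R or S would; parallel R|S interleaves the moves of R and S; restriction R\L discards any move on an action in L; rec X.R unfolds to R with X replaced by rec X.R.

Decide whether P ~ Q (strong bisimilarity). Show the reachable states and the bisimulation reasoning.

P ≁ Q

LTS(P): 2 reachable states
  p0 = 0\{b,d} + (0 + 0) + (a.0)\{b,d} | =a=> p1
  p1 = 0\{b,d} | ·
LTS(Q): 3 reachable states
  q0 = 0\{b,d} + (0 + 0 + d.0) + (a.0)\{b,d} | =a=> q1, =d=> q2
  q1 = 0\{b,d} | ·
  q2 = 0 | ·
Coarsest stable partition (strong bisimilarity classes):
  B0 = {p0}
  B1 = {p1, q1, q2}
  B2 = {q0}
p0 ∈ B0, q0 ∈ B2 → different blocks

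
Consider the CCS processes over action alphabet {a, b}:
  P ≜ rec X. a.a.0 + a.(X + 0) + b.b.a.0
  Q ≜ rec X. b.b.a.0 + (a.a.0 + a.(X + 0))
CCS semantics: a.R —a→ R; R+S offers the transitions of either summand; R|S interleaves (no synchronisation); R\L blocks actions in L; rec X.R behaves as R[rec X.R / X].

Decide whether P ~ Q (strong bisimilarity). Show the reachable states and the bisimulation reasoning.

bisimilar

P's transition system — 5 states:
  m0 = rec X. a.a.0 + a.(X + 0) + b.b.a.0 → ··a··> m1, ··a··> m2, ··b··> m3
  m1 = (rec X. a.a.0 + a.(X + 0) + b.b.a.0) + 0 → ··a··> m1, ··a··> m2, ··b··> m3
  m2 = a.0 → ··a··> m4
  m3 = b.a.0 → ··b··> m2
  m4 = 0 → (no moves)
Q's transition system — 5 states:
  n0 = rec X. b.b.a.0 + (a.a.0 + a.(X + 0)) → ··a··> n1, ··a··> n2, ··b··> n3
  n1 = (rec X. b.b.a.0 + (a.a.0 + a.(X + 0))) + 0 → ··a··> n1, ··a··> n2, ··b··> n3
  n2 = a.0 → ··a··> n4
  n3 = b.a.0 → ··b··> n2
  n4 = 0 → (no moves)
Bisimilarity quotient blocks:
  B0 = {m0, m1, n0, n1}
  B1 = {m3, n3}
  B2 = {m2, n2}
  B3 = {m4, n4}
m0 ∈ B0, n0 ∈ B0 → same block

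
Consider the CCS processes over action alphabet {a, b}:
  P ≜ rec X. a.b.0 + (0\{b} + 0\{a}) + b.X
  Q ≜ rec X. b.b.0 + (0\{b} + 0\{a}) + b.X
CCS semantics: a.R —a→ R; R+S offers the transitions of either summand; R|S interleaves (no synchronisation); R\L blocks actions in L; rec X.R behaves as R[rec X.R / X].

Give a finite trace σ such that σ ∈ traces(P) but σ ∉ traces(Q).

a

LTS(P): 3 reachable states
  u0 = rec X. a.b.0 + (0\{b} + 0\{a}) + b.X :: -a-> u1, -b-> u0
  u1 = b.0 :: -b-> u2
  u2 = 0 :: ·
LTS(Q): 3 reachable states
  v0 = rec X. b.b.0 + (0\{b} + 0\{a}) + b.X :: -b-> v0, -b-> v1
  v1 = b.0 :: -b-> v2
  v2 = 0 :: ·
Trace ⟨a⟩ through P, begin at {u0}:
  after a @ step 1: {u1}
  — P admits the full trace.
Trace ⟨a⟩ through Q, begin at {v0}:
  after a @ step 1: ∅  — Q cannot continue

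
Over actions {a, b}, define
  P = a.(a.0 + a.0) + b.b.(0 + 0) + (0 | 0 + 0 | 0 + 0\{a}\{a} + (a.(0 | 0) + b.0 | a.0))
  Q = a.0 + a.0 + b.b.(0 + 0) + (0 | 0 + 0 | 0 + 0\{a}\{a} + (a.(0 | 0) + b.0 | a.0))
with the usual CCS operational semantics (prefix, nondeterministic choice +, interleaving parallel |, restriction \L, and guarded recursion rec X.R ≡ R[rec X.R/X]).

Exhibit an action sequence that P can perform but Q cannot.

aa

Reachable graph of P (8 states):
  u0 = a.(a.0 + a.0) + b.b.(0 + 0) + (0 | 0 + 0 | 0 + 0\{a}\{a} + (a.(0 | 0) + b.0 | a.0)) → --a--▸ u1, --a--▸ u2, --a--▸ u3, --b--▸ u4, --b--▸ u5
  u1 = 0 | 0 → ·
  u2 = a.0 + a.0 → --a--▸ u6
  u3 = b.0 | 0 → --b--▸ u1
  u4 = 0 | a.0 → --a--▸ u1
  u5 = b.(0 + 0) → --b--▸ u7
  u6 = 0 → ·
  u7 = 0 + 0 → ·
Reachable graph of Q (7 states):
  v0 = a.0 + a.0 + b.b.(0 + 0) + (0 | 0 + 0 | 0 + 0\{a}\{a} + (a.(0 | 0) + b.0 | a.0)) → --a--▸ v1, --a--▸ v2, --a--▸ v3, --b--▸ v4, --b--▸ v5
  v1 = 0 → ·
  v2 = 0 | 0 → ·
  v3 = b.0 | 0 → --b--▸ v2
  v4 = 0 | a.0 → --a--▸ v2
  v5 = b.(0 + 0) → --b--▸ v6
  v6 = 0 + 0 → ·
Executing aa from P (initial set {u0}):
  [1] a ⇒ {u1, u2, u3}
  [2] a ⇒ {u6}
  ✓ P
Executing aa from Q (initial set {v0}):
  [1] a ⇒ {v1, v2, v3}
  [2] a ⇒ no successor for Q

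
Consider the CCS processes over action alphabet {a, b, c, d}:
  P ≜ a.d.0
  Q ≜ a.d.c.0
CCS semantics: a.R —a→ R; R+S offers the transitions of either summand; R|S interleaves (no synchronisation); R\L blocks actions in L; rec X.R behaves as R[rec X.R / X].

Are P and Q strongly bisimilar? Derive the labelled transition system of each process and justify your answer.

P ≁ Q

P's transition system — 3 states:
  s0 = a.d.0 | --a--▸ s1
  s1 = d.0 | --d--▸ s2
  s2 = 0 | ∅
Q's transition system — 4 states:
  t0 = a.d.c.0 | --a--▸ t1
  t1 = d.c.0 | --d--▸ t2
  t2 = c.0 | --c--▸ t3
  t3 = 0 | ∅
Partition-refinement fixed point:
  B0 = {s0}
  B1 = {s1}
  B2 = {s2, t3}
  B3 = {t0}
  B4 = {t1}
  B5 = {t2}
s0 ∈ B0, t0 ∈ B3 → different blocks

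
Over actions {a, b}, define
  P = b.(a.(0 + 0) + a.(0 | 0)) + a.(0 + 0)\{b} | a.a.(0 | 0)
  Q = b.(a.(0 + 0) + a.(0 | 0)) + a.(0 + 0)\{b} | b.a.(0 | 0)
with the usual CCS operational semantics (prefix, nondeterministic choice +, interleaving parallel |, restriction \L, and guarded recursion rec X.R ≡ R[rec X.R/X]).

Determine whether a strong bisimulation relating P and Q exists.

Reachable graph of P (9 states):
  s0 = b.(a.(0 + 0) + a.(0 | 0)) + a.(0 + 0)\{b} | a.a.(0 | 0) ⊢ ··a··> s1, ··a··> s2, ··b··> s3
  s1 = (0 + 0)\{b} | a.a.(0 | 0) ⊢ ··a··> s4
  s2 = a.(0 + 0)\{b} | a.(0 | 0) ⊢ ··a··> s4, ··a··> s5
  s3 = a.(0 + 0) + a.(0 | 0) ⊢ ··a··> s6, ··a··> s7
  s4 = (0 + 0)\{b} | a.(0 | 0) ⊢ ··a··> s8
  s5 = a.(0 + 0)\{b} | (0 | 0) ⊢ ··a··> s8
  s6 = 0 + 0 ⊢ (no moves)
  s7 = 0 | 0 ⊢ (no moves)
  s8 = (0 + 0)\{b} | (0 | 0) ⊢ (no moves)
Reachable graph of Q (9 states):
  t0 = b.(a.(0 + 0) + a.(0 | 0)) + a.(0 + 0)\{b} | b.a.(0 | 0) ⊢ ··a··> t1, ··b··> t2, ··b··> t3
  t1 = (0 + 0)\{b} | b.a.(0 | 0) ⊢ ··b··> t4
  t2 = a.(0 + 0) + a.(0 | 0) ⊢ ··a··> t5, ··a··> t6
  t3 = a.(0 + 0)\{b} | a.(0 | 0) ⊢ ··a··> t4, ··a··> t7
  t4 = (0 + 0)\{b} | a.(0 | 0) ⊢ ··a··> t8
  t5 = 0 + 0 ⊢ (no moves)
  t6 = 0 | 0 ⊢ (no moves)
  t7 = a.(0 + 0)\{b} | (0 | 0) ⊢ ··a··> t8
  t8 = (0 + 0)\{b} | (0 | 0) ⊢ (no moves)
Coarsest stable partition (strong bisimilarity classes):
  B0 = {s0}
  B1 = {s3, s4, s5, t2, t4, t7}
  B2 = {s6, s7, s8, t5, t6, t8}
  B3 = {s1, s2, t3}
  B4 = {t0}
  B5 = {t1}
s0 ∈ B0, t0 ∈ B4 → different blocks

P ≁ Q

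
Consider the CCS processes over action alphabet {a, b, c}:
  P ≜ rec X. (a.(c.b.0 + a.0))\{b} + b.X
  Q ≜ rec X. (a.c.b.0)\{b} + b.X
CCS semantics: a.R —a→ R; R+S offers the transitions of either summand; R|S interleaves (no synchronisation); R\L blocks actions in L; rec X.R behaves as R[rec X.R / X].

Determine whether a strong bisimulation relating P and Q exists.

P's transition system — 4 states:
  m0 = rec X. (a.(c.b.0 + a.0))\{b} + b.X has moves =a=> m1, =b=> m0
  m1 = (c.b.0 + a.0)\{b} has moves =a=> m2, =c=> m3
  m2 = 0\{b} has moves ·
  m3 = (b.0)\{b} has moves ·
Q's transition system — 3 states:
  n0 = rec X. (a.c.b.0)\{b} + b.X has moves =a=> n1, =b=> n0
  n1 = (c.b.0)\{b} has moves =c=> n2
  n2 = (b.0)\{b} has moves ·
Partition-refinement fixed point:
  B0 = {m0}
  B1 = {m1}
  B2 = {m2, m3, n2}
  B3 = {n0}
  B4 = {n1}
m0 ∈ B0, n0 ∈ B3 → different blocks

NO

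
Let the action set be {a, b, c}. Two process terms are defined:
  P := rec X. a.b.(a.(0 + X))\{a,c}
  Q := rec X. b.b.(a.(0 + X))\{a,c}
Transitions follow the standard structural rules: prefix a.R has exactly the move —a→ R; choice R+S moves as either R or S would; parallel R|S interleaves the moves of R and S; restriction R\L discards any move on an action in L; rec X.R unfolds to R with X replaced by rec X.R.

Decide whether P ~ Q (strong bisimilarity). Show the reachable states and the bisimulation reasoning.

NO

LTS(P): 3 reachable states
  u0 = rec X. a.b.(a.(0 + X))\{a,c} ⊢ —a→ u1
  u1 = b.(a.(0 + (rec X. a.b.(a.(0 + X))\{a,c})))\{a,c} ⊢ —b→ u2
  u2 = (a.(0 + (rec X. a.b.(a.(0 + X))\{a,c})))\{a,c} ⊢ (no moves)
LTS(Q): 3 reachable states
  v0 = rec X. b.b.(a.(0 + X))\{a,c} ⊢ —b→ v1
  v1 = b.(a.(0 + (rec X. b.b.(a.(0 + X))\{a,c})))\{a,c} ⊢ —b→ v2
  v2 = (a.(0 + (rec X. b.b.(a.(0 + X))\{a,c})))\{a,c} ⊢ (no moves)
Bisimilarity quotient blocks:
  B0 = {u0}
  B1 = {u1, v1}
  B2 = {u2, v2}
  B3 = {v0}
u0 ∈ B0, v0 ∈ B3 → different blocks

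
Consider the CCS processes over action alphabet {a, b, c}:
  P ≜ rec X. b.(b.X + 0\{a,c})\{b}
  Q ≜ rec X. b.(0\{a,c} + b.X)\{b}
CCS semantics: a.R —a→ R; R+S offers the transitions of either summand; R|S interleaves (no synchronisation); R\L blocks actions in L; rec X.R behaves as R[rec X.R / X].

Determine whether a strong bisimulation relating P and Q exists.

YES

P's transition system — 2 states:
  s0 = rec X. b.(b.X + 0\{a,c})\{b} ⊢ --b--▸ s1
  s1 = (b.(rec X. b.(b.X + 0\{a,c})\{b}) + 0\{a,c})\{b} ⊢ ∅
Q's transition system — 2 states:
  t0 = rec X. b.(0\{a,c} + b.X)\{b} ⊢ --b--▸ t1
  t1 = (0\{a,c} + b.(rec X. b.(0\{a,c} + b.X)\{b}))\{b} ⊢ ∅
Coarsest stable partition (strong bisimilarity classes):
  B0 = {s0, t0}
  B1 = {s1, t1}
s0 ∈ B0, t0 ∈ B0 → same block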